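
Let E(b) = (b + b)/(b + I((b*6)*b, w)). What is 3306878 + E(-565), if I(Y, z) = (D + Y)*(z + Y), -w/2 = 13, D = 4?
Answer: 12131359602156151888/3668523484131 ≈ 3.3069e+6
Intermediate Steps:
w = -26 (w = -2*13 = -26)
I(Y, z) = (4 + Y)*(Y + z) (I(Y, z) = (4 + Y)*(z + Y) = (4 + Y)*(Y + z))
E(b) = 2*b/(-104 + b - 132*b² + 36*b⁴) (E(b) = (b + b)/(b + (((b*6)*b)² + 4*((b*6)*b) + 4*(-26) + ((b*6)*b)*(-26))) = (2*b)/(b + (((6*b)*b)² + 4*((6*b)*b) - 104 + ((6*b)*b)*(-26))) = (2*b)/(b + ((6*b²)² + 4*(6*b²) - 104 + (6*b²)*(-26))) = (2*b)/(b + (36*b⁴ + 24*b² - 104 - 156*b²)) = (2*b)/(b + (-104 - 132*b² + 36*b⁴)) = (2*b)/(-104 + b - 132*b² + 36*b⁴) = 2*b/(-104 + b - 132*b² + 36*b⁴))
3306878 + E(-565) = 3306878 + 2*(-565)/(-104 - 565 - 132*(-565)² + 36*(-565)⁴) = 3306878 + 2*(-565)/(-104 - 565 - 132*319225 + 36*101904600625) = 3306878 + 2*(-565)/(-104 - 565 - 42137700 + 3668565622500) = 3306878 + 2*(-565)/3668523484131 = 3306878 + 2*(-565)*(1/3668523484131) = 3306878 - 1130/3668523484131 = 12131359602156151888/3668523484131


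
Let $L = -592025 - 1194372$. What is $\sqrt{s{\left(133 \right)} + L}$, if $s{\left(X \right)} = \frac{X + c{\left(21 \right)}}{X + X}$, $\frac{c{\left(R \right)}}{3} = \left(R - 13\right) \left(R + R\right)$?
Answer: $\frac{3 i \sqrt{286616786}}{38} \approx 1336.6 i$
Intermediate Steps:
$c{\left(R \right)} = 6 R \left(-13 + R\right)$ ($c{\left(R \right)} = 3 \left(R - 13\right) \left(R + R\right) = 3 \left(-13 + R\right) 2 R = 3 \cdot 2 R \left(-13 + R\right) = 6 R \left(-13 + R\right)$)
$s{\left(X \right)} = \frac{1008 + X}{2 X}$ ($s{\left(X \right)} = \frac{X + 6 \cdot 21 \left(-13 + 21\right)}{X + X} = \frac{X + 6 \cdot 21 \cdot 8}{2 X} = \left(X + 1008\right) \frac{1}{2 X} = \left(1008 + X\right) \frac{1}{2 X} = \frac{1008 + X}{2 X}$)
$L = -1786397$ ($L = -592025 - 1194372 = -1786397$)
$\sqrt{s{\left(133 \right)} + L} = \sqrt{\frac{1008 + 133}{2 \cdot 133} - 1786397} = \sqrt{\frac{1}{2} \cdot \frac{1}{133} \cdot 1141 - 1786397} = \sqrt{\frac{163}{38} - 1786397} = \sqrt{- \frac{67882923}{38}} = \frac{3 i \sqrt{286616786}}{38}$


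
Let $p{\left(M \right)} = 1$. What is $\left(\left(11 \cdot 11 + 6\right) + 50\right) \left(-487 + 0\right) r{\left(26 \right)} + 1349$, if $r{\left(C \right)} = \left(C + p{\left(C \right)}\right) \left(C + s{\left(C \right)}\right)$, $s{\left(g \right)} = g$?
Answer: $-121022047$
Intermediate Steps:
$r{\left(C \right)} = 2 C \left(1 + C\right)$ ($r{\left(C \right)} = \left(C + 1\right) \left(C + C\right) = \left(1 + C\right) 2 C = 2 C \left(1 + C\right)$)
$\left(\left(11 \cdot 11 + 6\right) + 50\right) \left(-487 + 0\right) r{\left(26 \right)} + 1349 = \left(\left(11 \cdot 11 + 6\right) + 50\right) \left(-487 + 0\right) 2 \cdot 26 \left(1 + 26\right) + 1349 = \left(\left(121 + 6\right) + 50\right) \left(-487\right) 2 \cdot 26 \cdot 27 + 1349 = \left(127 + 50\right) \left(-487\right) 1404 + 1349 = 177 \left(-487\right) 1404 + 1349 = \left(-86199\right) 1404 + 1349 = -121023396 + 1349 = -121022047$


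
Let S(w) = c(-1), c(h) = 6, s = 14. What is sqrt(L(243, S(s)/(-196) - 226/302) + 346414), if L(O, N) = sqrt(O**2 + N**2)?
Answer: sqrt(1548122780344 + 1510*sqrt(517229214685))/2114 ≈ 588.78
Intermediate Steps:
S(w) = 6
L(O, N) = sqrt(N**2 + O**2)
sqrt(L(243, S(s)/(-196) - 226/302) + 346414) = sqrt(sqrt((6/(-196) - 226/302)**2 + 243**2) + 346414) = sqrt(sqrt((6*(-1/196) - 226*1/302)**2 + 59049) + 346414) = sqrt(sqrt((-3/98 - 113/151)**2 + 59049) + 346414) = sqrt(sqrt((-11527/14798)**2 + 59049) + 346414) = sqrt(sqrt(132871729/218980804 + 59049) + 346414) = sqrt(sqrt(12930730367125/218980804) + 346414) = sqrt(5*sqrt(517229214685)/14798 + 346414) = sqrt(346414 + 5*sqrt(517229214685)/14798)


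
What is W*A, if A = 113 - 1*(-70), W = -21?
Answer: -3843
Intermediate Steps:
A = 183 (A = 113 + 70 = 183)
W*A = -21*183 = -3843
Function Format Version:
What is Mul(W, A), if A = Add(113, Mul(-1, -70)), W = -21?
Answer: -3843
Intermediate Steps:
A = 183 (A = Add(113, 70) = 183)
Mul(W, A) = Mul(-21, 183) = -3843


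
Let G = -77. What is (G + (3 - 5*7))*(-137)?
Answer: 14933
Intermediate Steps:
(G + (3 - 5*7))*(-137) = (-77 + (3 - 5*7))*(-137) = (-77 + (3 - 35))*(-137) = (-77 - 32)*(-137) = -109*(-137) = 14933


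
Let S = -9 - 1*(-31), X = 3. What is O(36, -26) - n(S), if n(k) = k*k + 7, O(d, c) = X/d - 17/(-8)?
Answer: -11731/24 ≈ -488.79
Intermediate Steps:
O(d, c) = 17/8 + 3/d (O(d, c) = 3/d - 17/(-8) = 3/d - 17*(-1/8) = 3/d + 17/8 = 17/8 + 3/d)
S = 22 (S = -9 + 31 = 22)
n(k) = 7 + k**2 (n(k) = k**2 + 7 = 7 + k**2)
O(36, -26) - n(S) = (17/8 + 3/36) - (7 + 22**2) = (17/8 + 3*(1/36)) - (7 + 484) = (17/8 + 1/12) - 1*491 = 53/24 - 491 = -11731/24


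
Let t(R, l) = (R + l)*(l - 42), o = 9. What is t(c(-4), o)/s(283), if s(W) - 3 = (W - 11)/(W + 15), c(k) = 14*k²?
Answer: -104151/53 ≈ -1965.1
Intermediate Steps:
t(R, l) = (-42 + l)*(R + l) (t(R, l) = (R + l)*(-42 + l) = (-42 + l)*(R + l))
s(W) = 3 + (-11 + W)/(15 + W) (s(W) = 3 + (W - 11)/(W + 15) = 3 + (-11 + W)/(15 + W))
t(c(-4), o)/s(283) = (9² - 588*(-4)² - 42*9 + (14*(-4)²)*9)/((2*(17 + 2*283)/(15 + 283))) = (81 - 588*16 - 378 + (14*16)*9)/((2*(17 + 566)/298)) = (81 - 42*224 - 378 + 224*9)/((2*(1/298)*583)) = (81 - 9408 - 378 + 2016)/(583/149) = -7689*149/583 = -104151/53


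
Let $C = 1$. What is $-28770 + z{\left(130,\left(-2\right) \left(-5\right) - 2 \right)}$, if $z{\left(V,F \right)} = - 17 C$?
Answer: $-28787$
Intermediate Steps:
$z{\left(V,F \right)} = -17$ ($z{\left(V,F \right)} = \left(-17\right) 1 = -17$)
$-28770 + z{\left(130,\left(-2\right) \left(-5\right) - 2 \right)} = -28770 - 17 = -28787$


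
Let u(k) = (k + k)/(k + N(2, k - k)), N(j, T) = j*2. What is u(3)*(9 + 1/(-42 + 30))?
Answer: 107/14 ≈ 7.6429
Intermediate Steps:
N(j, T) = 2*j
u(k) = 2*k/(4 + k) (u(k) = (k + k)/(k + 2*2) = (2*k)/(k + 4) = (2*k)/(4 + k) = 2*k/(4 + k))
u(3)*(9 + 1/(-42 + 30)) = (2*3/(4 + 3))*(9 + 1/(-42 + 30)) = (2*3/7)*(9 + 1/(-12)) = (2*3*(⅐))*(9 - 1/12) = (6/7)*(107/12) = 107/14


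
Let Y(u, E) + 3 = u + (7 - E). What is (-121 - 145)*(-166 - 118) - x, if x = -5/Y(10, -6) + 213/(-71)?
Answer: 302189/4 ≈ 75547.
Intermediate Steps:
Y(u, E) = 4 + u - E (Y(u, E) = -3 + (u + (7 - E)) = -3 + (7 + u - E) = 4 + u - E)
x = -13/4 (x = -5/(4 + 10 - 1*(-6)) + 213/(-71) = -5/(4 + 10 + 6) + 213*(-1/71) = -5/20 - 3 = -5*1/20 - 3 = -1/4 - 3 = -13/4 ≈ -3.2500)
(-121 - 145)*(-166 - 118) - x = (-121 - 145)*(-166 - 118) - 1*(-13/4) = -266*(-284) + 13/4 = 75544 + 13/4 = 302189/4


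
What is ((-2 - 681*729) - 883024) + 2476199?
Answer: 1096724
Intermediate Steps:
((-2 - 681*729) - 883024) + 2476199 = ((-2 - 496449) - 883024) + 2476199 = (-496451 - 883024) + 2476199 = -1379475 + 2476199 = 1096724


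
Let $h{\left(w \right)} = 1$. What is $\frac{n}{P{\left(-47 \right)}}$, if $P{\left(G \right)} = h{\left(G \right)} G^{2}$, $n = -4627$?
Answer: $- \frac{4627}{2209} \approx -2.0946$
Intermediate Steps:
$P{\left(G \right)} = G^{2}$ ($P{\left(G \right)} = 1 G^{2} = G^{2}$)
$\frac{n}{P{\left(-47 \right)}} = - \frac{4627}{\left(-47\right)^{2}} = - \frac{4627}{2209}$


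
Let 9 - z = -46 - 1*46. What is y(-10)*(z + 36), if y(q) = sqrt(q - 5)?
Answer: 137*I*sqrt(15) ≈ 530.6*I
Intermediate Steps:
z = 101 (z = 9 - (-46 - 1*46) = 9 - (-46 - 46) = 9 - 1*(-92) = 9 + 92 = 101)
y(q) = sqrt(-5 + q)
y(-10)*(z + 36) = sqrt(-5 - 10)*(101 + 36) = sqrt(-15)*137 = (I*sqrt(15))*137 = 137*I*sqrt(15)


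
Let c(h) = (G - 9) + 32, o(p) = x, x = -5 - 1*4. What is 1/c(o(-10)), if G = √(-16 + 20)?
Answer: 1/25 ≈ 0.040000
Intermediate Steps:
G = 2 (G = √4 = 2)
x = -9 (x = -5 - 4 = -9)
o(p) = -9
c(h) = 25 (c(h) = (2 - 9) + 32 = -7 + 32 = 25)
1/c(o(-10)) = 1/25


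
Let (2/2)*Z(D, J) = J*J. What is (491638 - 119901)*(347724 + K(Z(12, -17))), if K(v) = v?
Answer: 129369308581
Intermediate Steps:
Z(D, J) = J² (Z(D, J) = J*J = J²)
(491638 - 119901)*(347724 + K(Z(12, -17))) = (491638 - 119901)*(347724 + (-17)²) = 371737*(347724 + 289) = 371737*348013 = 129369308581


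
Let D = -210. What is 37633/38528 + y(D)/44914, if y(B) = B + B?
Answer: 837033401/865223296 ≈ 0.96742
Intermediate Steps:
y(B) = 2*B
37633/38528 + y(D)/44914 = 37633/38528 + (2*(-210))/44914 = 37633*(1/38528) - 420*1/44914 = 37633/38528 - 210/22457 = 837033401/865223296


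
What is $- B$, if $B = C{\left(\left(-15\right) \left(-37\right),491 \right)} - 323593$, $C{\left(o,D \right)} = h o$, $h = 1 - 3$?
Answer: $324703$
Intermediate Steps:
$h = -2$
$C{\left(o,D \right)} = - 2 o$
$B = -324703$ ($B = - 2 \left(\left(-15\right) \left(-37\right)\right) - 323593 = \left(-2\right) 555 - 323593 = -1110 - 323593 = -324703$)
$- B = \left(-1\right) \left(-324703\right) = 324703$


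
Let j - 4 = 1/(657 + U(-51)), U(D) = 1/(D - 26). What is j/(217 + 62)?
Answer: 202429/14114052 ≈ 0.014342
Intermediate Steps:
U(D) = 1/(-26 + D)
j = 202429/50588 (j = 4 + 1/(657 + 1/(-26 - 51)) = 4 + 1/(657 + 1/(-77)) = 4 + 1/(657 - 1/77) = 4 + 1/(50588/77) = 4 + 77/50588 = 202429/50588 ≈ 4.0015)
j/(217 + 62) = 202429/(50588*(217 + 62)) = (202429/50588)/279 = (202429/50588)*(1/279) = 202429/14114052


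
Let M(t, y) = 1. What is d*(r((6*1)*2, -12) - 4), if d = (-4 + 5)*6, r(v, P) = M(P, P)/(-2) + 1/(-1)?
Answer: -33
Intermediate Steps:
r(v, P) = -3/2 (r(v, P) = 1/(-2) + 1/(-1) = 1*(-1/2) + 1*(-1) = -1/2 - 1 = -3/2)
d = 6 (d = 1*6 = 6)
d*(r((6*1)*2, -12) - 4) = 6*(-3/2 - 4) = 6*(-11/2) = -33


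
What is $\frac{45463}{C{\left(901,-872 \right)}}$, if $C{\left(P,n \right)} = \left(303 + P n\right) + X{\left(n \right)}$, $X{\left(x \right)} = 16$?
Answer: $- \frac{45463}{785353} \approx -0.057889$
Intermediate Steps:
$C{\left(P,n \right)} = 319 + P n$ ($C{\left(P,n \right)} = \left(303 + P n\right) + 16 = 319 + P n$)
$\frac{45463}{C{\left(901,-872 \right)}} = \frac{45463}{319 + 901 \left(-872\right)} = \frac{45463}{319 - 785672} = \frac{45463}{-785353} = 45463 \left(- \frac{1}{785353}\right) = - \frac{45463}{785353}$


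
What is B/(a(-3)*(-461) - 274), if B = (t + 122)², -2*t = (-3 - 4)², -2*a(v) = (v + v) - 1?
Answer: -1521/302 ≈ -5.0364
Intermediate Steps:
a(v) = ½ - v (a(v) = -((v + v) - 1)/2 = -(2*v - 1)/2 = -(-1 + 2*v)/2 = ½ - v)
t = -49/2 (t = -(-3 - 4)²/2 = -½*(-7)² = -½*49 = -49/2 ≈ -24.500)
B = 38025/4 (B = (-49/2 + 122)² = (195/2)² = 38025/4 ≈ 9506.3)
B/(a(-3)*(-461) - 274) = 38025/(4*((½ - 1*(-3))*(-461) - 274)) = 38025/(4*((½ + 3)*(-461) - 274)) = 38025/(4*((7/2)*(-461) - 274)) = 38025/(4*(-3227/2 - 274)) = 38025/(4*(-3775/2)) = (38025/4)*(-2/3775) = -1521/302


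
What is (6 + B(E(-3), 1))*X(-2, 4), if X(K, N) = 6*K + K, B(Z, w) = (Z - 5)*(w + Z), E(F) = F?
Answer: -308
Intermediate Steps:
B(Z, w) = (-5 + Z)*(Z + w)
X(K, N) = 7*K
(6 + B(E(-3), 1))*X(-2, 4) = (6 + ((-3)² - 5*(-3) - 5*1 - 3*1))*(7*(-2)) = (6 + (9 + 15 - 5 - 3))*(-14) = (6 + 16)*(-14) = 22*(-14) = -308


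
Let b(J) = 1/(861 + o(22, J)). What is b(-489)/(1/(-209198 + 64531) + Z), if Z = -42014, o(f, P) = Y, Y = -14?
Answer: -144667/5148099320133 ≈ -2.8101e-8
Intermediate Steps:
o(f, P) = -14
b(J) = 1/847 (b(J) = 1/(861 - 14) = 1/847)
b(-489)/(1/(-209198 + 64531) + Z) = 1/(847*(1/(-209198 + 64531) - 42014)) = 1/(847*(1/(-144667) - 42014)) = 1/(847*(-1/144667 - 42014)) = 1/(847*(-6078039339/144667)) = (1/847)*(-144667/6078039339) = -144667/5148099320133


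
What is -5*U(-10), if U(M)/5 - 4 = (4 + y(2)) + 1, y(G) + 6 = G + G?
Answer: -175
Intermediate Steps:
y(G) = -6 + 2*G (y(G) = -6 + (G + G) = -6 + 2*G)
U(M) = 35 (U(M) = 20 + 5*((4 + (-6 + 2*2)) + 1) = 20 + 5*((4 + (-6 + 4)) + 1) = 20 + 5*((4 - 2) + 1) = 20 + 5*(2 + 1) = 20 + 5*3 = 20 + 15 = 35)
-5*U(-10) = -5*35 = -175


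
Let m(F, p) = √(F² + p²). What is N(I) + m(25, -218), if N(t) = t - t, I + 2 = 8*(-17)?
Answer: √48149 ≈ 219.43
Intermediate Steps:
I = -138 (I = -2 + 8*(-17) = -2 - 136 = -138)
N(t) = 0
N(I) + m(25, -218) = 0 + √(25² + (-218)²) = 0 + √(625 + 47524) = 0 + √48149 = √48149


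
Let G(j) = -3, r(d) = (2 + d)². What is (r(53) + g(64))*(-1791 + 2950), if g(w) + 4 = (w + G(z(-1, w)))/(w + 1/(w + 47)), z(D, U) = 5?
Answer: 24884861184/7105 ≈ 3.5024e+6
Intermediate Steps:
g(w) = -4 + (-3 + w)/(w + 1/(47 + w)) (g(w) = -4 + (w - 3)/(w + 1/(w + 47)) = -4 + (-3 + w)/(w + 1/(47 + w)))
(r(53) + g(64))*(-1791 + 2950) = ((2 + 53)² + (-145 - 144*64 - 3*64²)/(1 + 64² + 47*64))*(-1791 + 2950) = (55² + (-145 - 9216 - 3*4096)/(1 + 4096 + 3008))*1159 = (3025 + (-145 - 9216 - 12288)/7105)*1159 = (3025 + (1/7105)*(-21649))*1159 = (3025 - 21649/7105)*1159 = (21470976/7105)*1159 = 24884861184/7105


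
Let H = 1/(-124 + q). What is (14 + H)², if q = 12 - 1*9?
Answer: 2866249/14641 ≈ 195.77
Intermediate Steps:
q = 3 (q = 12 - 9 = 3)
H = -1/121 (H = 1/(-124 + 3) = 1/(-121) = -1/121 ≈ -0.0082645)
(14 + H)² = (14 - 1/121)² = (1693/121)² = 2866249/14641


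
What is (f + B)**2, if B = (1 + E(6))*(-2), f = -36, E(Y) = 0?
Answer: 1444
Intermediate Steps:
B = -2 (B = (1 + 0)*(-2) = 1*(-2) = -2)
(f + B)**2 = (-36 - 2)**2 = (-38)**2 = 1444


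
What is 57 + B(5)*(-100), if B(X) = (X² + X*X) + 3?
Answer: -5243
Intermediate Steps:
B(X) = 3 + 2*X² (B(X) = (X² + X²) + 3 = 2*X² + 3 = 3 + 2*X²)
57 + B(5)*(-100) = 57 + (3 + 2*5²)*(-100) = 57 + (3 + 2*25)*(-100) = 57 + (3 + 50)*(-100) = 57 + 53*(-100) = 57 - 5300 = -5243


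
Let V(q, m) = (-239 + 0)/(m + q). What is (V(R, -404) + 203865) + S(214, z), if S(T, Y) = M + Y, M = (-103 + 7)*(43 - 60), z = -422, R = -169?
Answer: 117508214/573 ≈ 2.0508e+5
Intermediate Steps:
M = 1632 (M = -96*(-17) = 1632)
V(q, m) = -239/(m + q)
S(T, Y) = 1632 + Y
(V(R, -404) + 203865) + S(214, z) = (-239/(-404 - 169) + 203865) + (1632 - 422) = (-239/(-573) + 203865) + 1210 = (-239*(-1/573) + 203865) + 1210 = (239/573 + 203865) + 1210 = 116814884/573 + 1210 = 117508214/573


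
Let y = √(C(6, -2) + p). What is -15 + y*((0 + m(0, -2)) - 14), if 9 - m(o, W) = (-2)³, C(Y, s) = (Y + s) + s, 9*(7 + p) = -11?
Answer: -15 + 2*I*√14 ≈ -15.0 + 7.4833*I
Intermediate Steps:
p = -74/9 (p = -7 + (⅑)*(-11) = -7 - 11/9 = -74/9 ≈ -8.2222)
C(Y, s) = Y + 2*s
m(o, W) = 17 (m(o, W) = 9 - 1*(-2)³ = 9 - 1*(-8) = 9 + 8 = 17)
y = 2*I*√14/3 (y = √((6 + 2*(-2)) - 74/9) = √((6 - 4) - 74/9) = √(2 - 74/9) = √(-56/9) = 2*I*√14/3 ≈ 2.4944*I)
-15 + y*((0 + m(0, -2)) - 14) = -15 + (2*I*√14/3)*((0 + 17) - 14) = -15 + (2*I*√14/3)*(17 - 14) = -15 + (2*I*√14/3)*3 = -15 + 2*I*√14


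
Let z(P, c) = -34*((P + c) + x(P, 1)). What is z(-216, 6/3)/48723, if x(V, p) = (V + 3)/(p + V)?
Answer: 1557098/10475445 ≈ 0.14864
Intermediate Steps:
x(V, p) = (3 + V)/(V + p)
z(P, c) = -34*P - 34*c - 34*(3 + P)/(1 + P) (z(P, c) = -34*((P + c) + (3 + P)/(P + 1)) = -34*((P + c) + (3 + P)/(1 + P)) = -34*(P + c + (3 + P)/(1 + P)) = -34*P - 34*c - 34*(3 + P)/(1 + P))
z(-216, 6/3)/48723 = (34*(-3 - 1*(-216) + (1 - 216)*(-1*(-216) - 6/3))/(1 - 216))/48723 = (34*(-3 + 216 - 215*(216 - 6/3))/(-215))*(1/48723) = (34*(-1/215)*(-3 + 216 - 215*(216 - 1*2)))*(1/48723) = (34*(-1/215)*(-3 + 216 - 215*(216 - 2)))*(1/48723) = (34*(-1/215)*(-3 + 216 - 215*214))*(1/48723) = (34*(-1/215)*(-3 + 216 - 46010))*(1/48723) = (34*(-1/215)*(-45797))*(1/48723) = (1557098/215)*(1/48723) = 1557098/10475445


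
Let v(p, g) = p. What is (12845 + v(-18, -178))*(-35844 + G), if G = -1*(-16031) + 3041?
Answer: -215134444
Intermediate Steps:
G = 19072 (G = 16031 + 3041 = 19072)
(12845 + v(-18, -178))*(-35844 + G) = (12845 - 18)*(-35844 + 19072) = 12827*(-16772) = -215134444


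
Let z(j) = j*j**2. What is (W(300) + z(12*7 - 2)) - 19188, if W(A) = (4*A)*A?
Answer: 892180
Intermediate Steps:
W(A) = 4*A**2
z(j) = j**3
(W(300) + z(12*7 - 2)) - 19188 = (4*300**2 + (12*7 - 2)**3) - 19188 = (4*90000 + (84 - 2)**3) - 19188 = (360000 + 82**3) - 19188 = (360000 + 551368) - 19188 = 911368 - 19188 = 892180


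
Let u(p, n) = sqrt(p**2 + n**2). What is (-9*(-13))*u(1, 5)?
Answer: 117*sqrt(26) ≈ 596.58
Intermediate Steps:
u(p, n) = sqrt(n**2 + p**2)
(-9*(-13))*u(1, 5) = (-9*(-13))*sqrt(5**2 + 1**2) = 117*sqrt(25 + 1) = 117*sqrt(26)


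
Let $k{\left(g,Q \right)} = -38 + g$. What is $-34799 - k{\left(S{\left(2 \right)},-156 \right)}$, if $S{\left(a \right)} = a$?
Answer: $-34763$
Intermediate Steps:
$-34799 - k{\left(S{\left(2 \right)},-156 \right)} = -34799 - \left(-38 + 2\right) = -34799 - -36 = -34799 + 36 = -34763$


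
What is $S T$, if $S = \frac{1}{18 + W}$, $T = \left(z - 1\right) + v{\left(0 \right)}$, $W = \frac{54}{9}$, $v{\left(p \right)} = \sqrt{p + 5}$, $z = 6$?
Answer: $\frac{5}{24} + \frac{\sqrt{5}}{24} \approx 0.3015$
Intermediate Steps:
$v{\left(p \right)} = \sqrt{5 + p}$
$W = 6$ ($W = 54 \cdot \frac{1}{9} = 6$)
$T = 5 + \sqrt{5}$ ($T = \left(6 - 1\right) + \sqrt{5 + 0} = 5 + \sqrt{5} \approx 7.2361$)
$S = \frac{1}{24}$ ($S = \frac{1}{18 + 6} = \frac{1}{24} \approx 0.041667$)
$S T = \frac{5 + \sqrt{5}}{24} = \frac{5}{24} + \frac{\sqrt{5}}{24}$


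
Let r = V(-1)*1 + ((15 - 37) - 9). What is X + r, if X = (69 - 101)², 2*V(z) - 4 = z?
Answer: 1989/2 ≈ 994.50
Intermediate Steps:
V(z) = 2 + z/2
r = -59/2 (r = (2 + (½)*(-1))*1 + ((15 - 37) - 9) = (2 - ½)*1 + (-22 - 9) = (3/2)*1 - 31 = 3/2 - 31 = -59/2 ≈ -29.500)
X = 1024 (X = (-32)² = 1024)
X + r = 1024 - 59/2 = 1989/2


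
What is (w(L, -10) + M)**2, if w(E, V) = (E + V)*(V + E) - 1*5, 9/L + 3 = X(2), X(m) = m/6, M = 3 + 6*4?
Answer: 165302449/4096 ≈ 40357.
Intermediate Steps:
M = 27 (M = 3 + 24 = 27)
X(m) = m/6 (X(m) = m*(1/6) = m/6)
L = -27/8 (L = 9/(-3 + (1/6)*2) = 9/(-3 + 1/3) = 9/(-8/3) = 9*(-3/8) = -27/8 ≈ -3.3750)
w(E, V) = -5 + (E + V)**2 (w(E, V) = (E + V)*(E + V) - 5 = (E + V)**2 - 5 = -5 + (E + V)**2)
(w(L, -10) + M)**2 = ((-5 + (-27/8 - 10)**2) + 27)**2 = ((-5 + (-107/8)**2) + 27)**2 = ((-5 + 11449/64) + 27)**2 = (11129/64 + 27)**2 = (12857/64)**2 = 165302449/4096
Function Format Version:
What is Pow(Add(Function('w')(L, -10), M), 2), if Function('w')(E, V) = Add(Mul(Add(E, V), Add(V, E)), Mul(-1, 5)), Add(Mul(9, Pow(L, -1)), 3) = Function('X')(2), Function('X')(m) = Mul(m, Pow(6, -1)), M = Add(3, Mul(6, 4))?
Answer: Rational(165302449, 4096) ≈ 40357.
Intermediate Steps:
M = 27 (M = Add(3, 24) = 27)
Function('X')(m) = Mul(Rational(1, 6), m) (Function('X')(m) = Mul(m, Rational(1, 6)) = Mul(Rational(1, 6), m))
L = Rational(-27, 8) (L = Mul(9, Pow(Add(-3, Mul(Rational(1, 6), 2)), -1)) = Mul(9, Pow(Add(-3, Rational(1, 3)), -1)) = Mul(9, Pow(Rational(-8, 3), -1)) = Mul(9, Rational(-3, 8)) = Rational(-27, 8) ≈ -3.3750)
Function('w')(E, V) = Add(-5, Pow(Add(E, V), 2)) (Function('w')(E, V) = Add(Mul(Add(E, V), Add(E, V)), -5) = Add(Pow(Add(E, V), 2), -5) = Add(-5, Pow(Add(E, V), 2)))
Pow(Add(Function('w')(L, -10), M), 2) = Pow(Add(Add(-5, Pow(Add(Rational(-27, 8), -10), 2)), 27), 2) = Pow(Add(Add(-5, Pow(Rational(-107, 8), 2)), 27), 2) = Pow(Add(Add(-5, Rational(11449, 64)), 27), 2) = Pow(Add(Rational(11129, 64), 27), 2) = Pow(Rational(12857, 64), 2) = Rational(165302449, 4096)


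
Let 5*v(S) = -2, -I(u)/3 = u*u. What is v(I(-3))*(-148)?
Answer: 296/5 ≈ 59.200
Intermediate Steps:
I(u) = -3*u**2 (I(u) = -3*u*u = -3*u**2)
v(S) = -2/5 (v(S) = (1/5)*(-2) = -2/5)
v(I(-3))*(-148) = -2/5*(-148) = 296/5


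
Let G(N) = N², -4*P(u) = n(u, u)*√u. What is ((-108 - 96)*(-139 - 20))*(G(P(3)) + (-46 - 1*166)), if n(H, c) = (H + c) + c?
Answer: -25535241/4 ≈ -6.3838e+6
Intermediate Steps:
n(H, c) = H + 2*c
P(u) = -3*u^(3/2)/4 (P(u) = -(u + 2*u)*√u/4 = -3*u*√u/4 = -3*u^(3/2)/4)
((-108 - 96)*(-139 - 20))*(G(P(3)) + (-46 - 1*166)) = ((-108 - 96)*(-139 - 20))*((-9*√3/4)² + (-46 - 1*166)) = (-204*(-159))*((-9*√3/4)² + (-46 - 166)) = 32436*((-9*√3/4)² - 212) = 32436*(243/16 - 212) = 32436*(-3149/16) = -25535241/4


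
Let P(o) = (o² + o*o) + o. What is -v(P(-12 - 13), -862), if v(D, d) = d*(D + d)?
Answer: 312906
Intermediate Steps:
P(o) = o + 2*o² (P(o) = (o² + o²) + o = 2*o² + o = o + 2*o²)
-v(P(-12 - 13), -862) = -(-862)*((-12 - 13)*(1 + 2*(-12 - 13)) - 862) = -(-862)*(-25*(1 + 2*(-25)) - 862) = -(-862)*(-25*(1 - 50) - 862) = -(-862)*(-25*(-49) - 862) = -(-862)*(1225 - 862) = -(-862)*363 = -1*(-312906) = 312906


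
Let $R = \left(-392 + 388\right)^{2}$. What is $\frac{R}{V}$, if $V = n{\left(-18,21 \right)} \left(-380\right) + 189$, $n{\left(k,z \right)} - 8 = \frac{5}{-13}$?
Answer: $- \frac{208}{35163} \approx -0.0059153$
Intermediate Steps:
$n{\left(k,z \right)} = \frac{99}{13}$ ($n{\left(k,z \right)} = 8 + \frac{5}{-13} = 8 + 5 \left(- \frac{1}{13}\right) = 8 - \frac{5}{13} = \frac{99}{13}$)
$R = 16$ ($R = \left(-4\right)^{2} = 16$)
$V = - \frac{35163}{13}$ ($V = \frac{99}{13} \left(-380\right) + 189 = - \frac{37620}{13} + 189 = - \frac{35163}{13} \approx -2704.8$)
$\frac{R}{V} = \frac{16}{- \frac{35163}{13}} = 16 \left(- \frac{13}{35163}\right) = - \frac{208}{35163}$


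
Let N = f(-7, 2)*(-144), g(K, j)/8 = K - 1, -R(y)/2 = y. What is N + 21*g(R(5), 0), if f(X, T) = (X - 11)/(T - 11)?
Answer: -2136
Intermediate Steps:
R(y) = -2*y
g(K, j) = -8 + 8*K (g(K, j) = 8*(K - 1) = 8*(-1 + K) = -8 + 8*K)
f(X, T) = (-11 + X)/(-11 + T)
N = -288 (N = ((-11 - 7)/(-11 + 2))*(-144) = (-18/(-9))*(-144) = -1/9*(-18)*(-144) = 2*(-144) = -288)
N + 21*g(R(5), 0) = -288 + 21*(-8 + 8*(-2*5)) = -288 + 21*(-8 + 8*(-10)) = -288 + 21*(-8 - 80) = -288 + 21*(-88) = -288 - 1848 = -2136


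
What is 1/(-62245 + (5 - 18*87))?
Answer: -1/63806 ≈ -1.5673e-5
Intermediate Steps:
1/(-62245 + (5 - 18*87)) = 1/(-62245 + (5 - 1566)) = 1/(-62245 - 1561) = 1/(-63806) = -1/63806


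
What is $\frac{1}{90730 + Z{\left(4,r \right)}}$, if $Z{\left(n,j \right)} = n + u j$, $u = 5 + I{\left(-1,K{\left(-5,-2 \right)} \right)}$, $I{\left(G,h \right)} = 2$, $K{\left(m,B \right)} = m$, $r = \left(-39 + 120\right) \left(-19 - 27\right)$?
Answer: $\frac{1}{64652} \approx 1.5467 \cdot 10^{-5}$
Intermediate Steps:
$r = -3726$ ($r = 81 \left(-46\right) = -3726$)
$u = 7$ ($u = 5 + 2 = 7$)
$Z{\left(n,j \right)} = n + 7 j$
$\frac{1}{90730 + Z{\left(4,r \right)}} = \frac{1}{90730 + \left(4 + 7 \left(-3726\right)\right)} = \frac{1}{90730 + \left(4 - 26082\right)} = \frac{1}{90730 - 26078} = \frac{1}{64652}$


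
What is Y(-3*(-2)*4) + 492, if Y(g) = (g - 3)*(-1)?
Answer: 471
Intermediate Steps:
Y(g) = 3 - g (Y(g) = (-3 + g)*(-1) = 3 - g)
Y(-3*(-2)*4) + 492 = (3 - (-3*(-2))*4) + 492 = (3 - 6*4) + 492 = (3 - 1*24) + 492 = (3 - 24) + 492 = -21 + 492 = 471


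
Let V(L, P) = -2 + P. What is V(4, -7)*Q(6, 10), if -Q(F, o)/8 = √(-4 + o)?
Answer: 72*√6 ≈ 176.36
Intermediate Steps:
Q(F, o) = -8*√(-4 + o)
V(4, -7)*Q(6, 10) = (-2 - 7)*(-8*√(-4 + 10)) = -(-72)*√6 = 72*√6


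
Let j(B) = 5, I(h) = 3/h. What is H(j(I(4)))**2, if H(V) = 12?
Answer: 144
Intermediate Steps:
H(j(I(4)))**2 = 12**2 = 144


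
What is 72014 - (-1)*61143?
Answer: 133157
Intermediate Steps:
72014 - (-1)*61143 = 72014 - 1*(-61143) = 72014 + 61143 = 133157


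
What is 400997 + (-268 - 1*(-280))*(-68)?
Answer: 400181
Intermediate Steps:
400997 + (-268 - 1*(-280))*(-68) = 400997 + (-268 + 280)*(-68) = 400997 + 12*(-68) = 400997 - 816 = 400181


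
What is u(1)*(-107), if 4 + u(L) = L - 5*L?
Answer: 856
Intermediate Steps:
u(L) = -4 - 4*L (u(L) = -4 + (L - 5*L) = -4 - 4*L)
u(1)*(-107) = (-4 - 4*1)*(-107) = (-4 - 4)*(-107) = -8*(-107) = 856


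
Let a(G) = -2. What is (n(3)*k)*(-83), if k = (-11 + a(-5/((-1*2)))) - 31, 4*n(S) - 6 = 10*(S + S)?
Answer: 60258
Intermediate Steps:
n(S) = 3/2 + 5*S (n(S) = 3/2 + (10*(S + S))/4 = 3/2 + (10*(2*S))/4 = 3/2 + (20*S)/4 = 3/2 + 5*S)
k = -44 (k = (-11 - 2) - 31 = -13 - 31 = -44)
(n(3)*k)*(-83) = ((3/2 + 5*3)*(-44))*(-83) = ((3/2 + 15)*(-44))*(-83) = ((33/2)*(-44))*(-83) = -726*(-83) = 60258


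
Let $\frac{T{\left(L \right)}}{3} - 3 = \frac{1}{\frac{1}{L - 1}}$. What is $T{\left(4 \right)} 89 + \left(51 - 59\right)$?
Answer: $1594$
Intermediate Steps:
$T{\left(L \right)} = 6 + 3 L$ ($T{\left(L \right)} = 9 + \frac{3}{\frac{1}{L - 1}} = 9 + \frac{3}{\frac{1}{-1 + L}} = 9 + 3 \left(-1 + L\right) = 9 + \left(-3 + 3 L\right) = 6 + 3 L$)
$T{\left(4 \right)} 89 + \left(51 - 59\right) = \left(6 + 3 \cdot 4\right) 89 + \left(51 - 59\right) = \left(6 + 12\right) 89 + \left(51 - 59\right) = 18 \cdot 89 - 8 = 1602 - 8 = 1594$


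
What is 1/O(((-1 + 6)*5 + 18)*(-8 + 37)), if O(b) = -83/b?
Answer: -1247/83 ≈ -15.024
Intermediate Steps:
1/O(((-1 + 6)*5 + 18)*(-8 + 37)) = 1/(-83*1/((-8 + 37)*((-1 + 6)*5 + 18))) = 1/(-83*1/(29*(5*5 + 18))) = 1/(-83*1/(29*(25 + 18))) = 1/(-83/(43*29)) = 1/(-83/1247) = -1247/83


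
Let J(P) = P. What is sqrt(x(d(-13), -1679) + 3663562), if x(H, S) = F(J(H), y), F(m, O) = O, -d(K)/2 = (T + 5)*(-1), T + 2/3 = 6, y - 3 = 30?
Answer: sqrt(3663595) ≈ 1914.1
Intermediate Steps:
y = 33 (y = 3 + 30 = 33)
T = 16/3 (T = -2/3 + 6 = 16/3 ≈ 5.3333)
d(K) = 62/3 (d(K) = -2*(16/3 + 5)*(-1) = -62*(-1)/3 = -2*(-31/3) = 62/3)
x(H, S) = 33
sqrt(x(d(-13), -1679) + 3663562) = sqrt(33 + 3663562) = sqrt(3663595)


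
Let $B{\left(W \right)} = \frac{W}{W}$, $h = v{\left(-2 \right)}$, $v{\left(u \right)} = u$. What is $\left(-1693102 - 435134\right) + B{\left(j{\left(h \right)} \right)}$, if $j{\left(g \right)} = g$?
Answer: $-2128235$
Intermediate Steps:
$h = -2$
$B{\left(W \right)} = 1$
$\left(-1693102 - 435134\right) + B{\left(j{\left(h \right)} \right)} = \left(-1693102 - 435134\right) + 1 = -2128236 + 1 = -2128235$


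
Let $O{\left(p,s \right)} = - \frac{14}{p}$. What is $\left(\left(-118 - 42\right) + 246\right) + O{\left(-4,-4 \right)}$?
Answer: $\frac{179}{2} \approx 89.5$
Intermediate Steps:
$\left(\left(-118 - 42\right) + 246\right) + O{\left(-4,-4 \right)} = \left(\left(-118 - 42\right) + 246\right) - \frac{14}{-4} = \left(\left(-118 - 42\right) + 246\right) - - \frac{7}{2} = \left(-160 + 246\right) + \frac{7}{2} = 86 + \frac{7}{2} = \frac{179}{2}$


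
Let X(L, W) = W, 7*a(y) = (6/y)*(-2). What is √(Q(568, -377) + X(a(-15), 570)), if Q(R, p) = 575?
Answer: √1145 ≈ 33.838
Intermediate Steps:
a(y) = -12/(7*y) (a(y) = ((6/y)*(-2))/7 = (-12/y)/7 = -12/(7*y))
√(Q(568, -377) + X(a(-15), 570)) = √(575 + 570) = √1145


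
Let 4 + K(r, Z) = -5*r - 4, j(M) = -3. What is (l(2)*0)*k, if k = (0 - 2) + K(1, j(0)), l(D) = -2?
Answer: 0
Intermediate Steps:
K(r, Z) = -8 - 5*r (K(r, Z) = -4 + (-5*r - 4) = -4 + (-4 - 5*r) = -8 - 5*r)
k = -15 (k = (0 - 2) + (-8 - 5*1) = -2 + (-8 - 5) = -2 - 13 = -15)
(l(2)*0)*k = -2*0*(-15) = 0*(-15) = 0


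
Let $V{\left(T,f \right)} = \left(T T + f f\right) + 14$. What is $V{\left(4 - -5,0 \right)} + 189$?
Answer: $284$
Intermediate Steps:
$V{\left(T,f \right)} = 14 + T^{2} + f^{2}$ ($V{\left(T,f \right)} = \left(T^{2} + f^{2}\right) + 14 = 14 + T^{2} + f^{2}$)
$V{\left(4 - -5,0 \right)} + 189 = \left(14 + \left(4 - -5\right)^{2} + 0^{2}\right) + 189 = \left(14 + \left(4 + 5\right)^{2} + 0\right) + 189 = \left(14 + 9^{2} + 0\right) + 189 = \left(14 + 81 + 0\right) + 189 = 95 + 189 = 284$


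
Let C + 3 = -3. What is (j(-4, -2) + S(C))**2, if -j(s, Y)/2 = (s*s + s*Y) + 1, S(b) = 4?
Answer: 2116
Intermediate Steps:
C = -6 (C = -3 - 3 = -6)
j(s, Y) = -2 - 2*s**2 - 2*Y*s (j(s, Y) = -2*((s*s + s*Y) + 1) = -2*((s**2 + Y*s) + 1) = -2*(1 + s**2 + Y*s) = -2 - 2*s**2 - 2*Y*s)
(j(-4, -2) + S(C))**2 = ((-2 - 2*(-4)**2 - 2*(-2)*(-4)) + 4)**2 = ((-2 - 2*16 - 16) + 4)**2 = ((-2 - 32 - 16) + 4)**2 = (-50 + 4)**2 = (-46)**2 = 2116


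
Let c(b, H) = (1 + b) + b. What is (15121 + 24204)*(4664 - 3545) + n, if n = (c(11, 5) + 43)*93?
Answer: 44010813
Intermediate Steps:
c(b, H) = 1 + 2*b
n = 6138 (n = ((1 + 2*11) + 43)*93 = ((1 + 22) + 43)*93 = (23 + 43)*93 = 66*93 = 6138)
(15121 + 24204)*(4664 - 3545) + n = (15121 + 24204)*(4664 - 3545) + 6138 = 39325*1119 + 6138 = 44004675 + 6138 = 44010813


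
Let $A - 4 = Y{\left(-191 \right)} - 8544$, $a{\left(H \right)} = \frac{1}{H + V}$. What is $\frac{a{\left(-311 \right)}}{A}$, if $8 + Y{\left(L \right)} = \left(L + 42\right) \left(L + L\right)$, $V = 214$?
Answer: $- \frac{1}{4691890} \approx -2.1313 \cdot 10^{-7}$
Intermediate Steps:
$a{\left(H \right)} = \frac{1}{214 + H}$ ($a{\left(H \right)} = \frac{1}{H + 214} = \frac{1}{214 + H}$)
$Y{\left(L \right)} = -8 + 2 L \left(42 + L\right)$ ($Y{\left(L \right)} = -8 + \left(L + 42\right) \left(L + L\right) = -8 + \left(42 + L\right) 2 L = -8 + 2 L \left(42 + L\right)$)
$A = 48370$ ($A = 4 + \left(\left(-8 + 2 \left(-191\right)^{2} + 84 \left(-191\right)\right) - 8544\right) = 4 - -48366 = 4 + \left(56910 - 8544\right) = 4 + 48366 = 48370$)
$\frac{a{\left(-311 \right)}}{A} = \frac{1}{\left(214 - 311\right) 48370} = \frac{1}{-97} \cdot \frac{1}{48370} = \left(- \frac{1}{97}\right) \frac{1}{48370} = - \frac{1}{4691890}$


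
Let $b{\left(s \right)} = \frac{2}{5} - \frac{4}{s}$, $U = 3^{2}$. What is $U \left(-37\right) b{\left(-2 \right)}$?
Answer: $- \frac{3996}{5} \approx -799.2$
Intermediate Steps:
$U = 9$
$b{\left(s \right)} = \frac{2}{5} - \frac{4}{s}$ ($b{\left(s \right)} = 2 \cdot \frac{1}{5} - \frac{4}{s} = \frac{2}{5} - \frac{4}{s}$)
$U \left(-37\right) b{\left(-2 \right)} = 9 \left(-37\right) \left(\frac{2}{5} - \frac{4}{-2}\right) = - 333 \left(\frac{2}{5} - -2\right) = - 333 \left(\frac{2}{5} + 2\right) = \left(-333\right) \frac{12}{5} = - \frac{3996}{5}$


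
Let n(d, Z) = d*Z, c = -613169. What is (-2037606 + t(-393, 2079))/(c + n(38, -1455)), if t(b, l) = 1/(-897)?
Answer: 1827732583/599607723 ≈ 3.0482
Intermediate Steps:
t(b, l) = -1/897
n(d, Z) = Z*d
(-2037606 + t(-393, 2079))/(c + n(38, -1455)) = (-2037606 - 1/897)/(-613169 - 1455*38) = -1827732583/(897*(-613169 - 55290)) = -1827732583/897/(-668459) = -1827732583/897*(-1/668459) = 1827732583/599607723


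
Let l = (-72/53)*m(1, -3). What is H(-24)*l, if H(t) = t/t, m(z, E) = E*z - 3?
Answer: 432/53 ≈ 8.1509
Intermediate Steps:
m(z, E) = -3 + E*z
H(t) = 1
l = 432/53 (l = (-72/53)*(-3 - 3*1) = (-72*1/53)*(-3 - 3) = -72/53*(-6) = 432/53 ≈ 8.1509)
H(-24)*l = 1*(432/53) = 432/53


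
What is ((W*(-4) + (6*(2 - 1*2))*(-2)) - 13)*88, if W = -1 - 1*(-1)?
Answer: -1144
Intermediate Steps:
W = 0 (W = -1 + 1 = 0)
((W*(-4) + (6*(2 - 1*2))*(-2)) - 13)*88 = ((0*(-4) + (6*(2 - 1*2))*(-2)) - 13)*88 = ((0 + (6*(2 - 2))*(-2)) - 13)*88 = ((0 + (6*0)*(-2)) - 13)*88 = ((0 + 0*(-2)) - 13)*88 = ((0 + 0) - 13)*88 = (0 - 13)*88 = -13*88 = -1144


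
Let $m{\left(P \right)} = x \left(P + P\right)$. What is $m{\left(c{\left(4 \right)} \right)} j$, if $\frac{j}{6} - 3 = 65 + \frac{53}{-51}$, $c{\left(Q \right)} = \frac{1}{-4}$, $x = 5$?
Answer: $- \frac{17075}{17} \approx -1004.4$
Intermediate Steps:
$c{\left(Q \right)} = - \frac{1}{4}$
$j = \frac{6830}{17}$ ($j = 18 + 6 \left(65 + \frac{53}{-51}\right) = 18 + 6 \left(65 + 53 \left(- \frac{1}{51}\right)\right) = 18 + 6 \left(65 - \frac{53}{51}\right) = 18 + 6 \cdot \frac{3262}{51} = 18 + \frac{6524}{17} = \frac{6830}{17} \approx 401.76$)
$m{\left(P \right)} = 10 P$ ($m{\left(P \right)} = 5 \left(P + P\right) = 5 \cdot 2 P = 10 P$)
$m{\left(c{\left(4 \right)} \right)} j = 10 \left(- \frac{1}{4}\right) \frac{6830}{17} = \left(- \frac{5}{2}\right) \frac{6830}{17} = - \frac{17075}{17}$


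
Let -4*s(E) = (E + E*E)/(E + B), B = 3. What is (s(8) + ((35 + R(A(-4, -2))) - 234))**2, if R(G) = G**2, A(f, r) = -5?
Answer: 3732624/121 ≈ 30848.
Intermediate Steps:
s(E) = -(E + E**2)/(4*(3 + E)) (s(E) = -(E + E*E)/(4*(E + 3)) = -(E + E**2)/(4*(3 + E)))
(s(8) + ((35 + R(A(-4, -2))) - 234))**2 = (-1*8*(1 + 8)/(12 + 4*8) + ((35 + (-5)**2) - 234))**2 = (-1*8*9/(12 + 32) + ((35 + 25) - 234))**2 = (-1*8*9/44 + (60 - 234))**2 = (-1*8*1/44*9 - 174)**2 = (-18/11 - 174)**2 = (-1932/11)**2 = 3732624/121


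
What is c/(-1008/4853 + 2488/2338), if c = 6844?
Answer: 9706771627/1214695 ≈ 7991.1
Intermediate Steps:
c/(-1008/4853 + 2488/2338) = 6844/(-1008/4853 + 2488/2338) = 6844/(-1008*1/4853 + 2488*(1/2338)) = 6844/(-1008/4853 + 1244/1169) = 6844/(4858780/5673157) = 6844*(5673157/4858780) = 9706771627/1214695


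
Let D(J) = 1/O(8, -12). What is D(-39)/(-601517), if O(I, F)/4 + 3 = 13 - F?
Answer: -1/52933496 ≈ -1.8892e-8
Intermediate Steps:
O(I, F) = 40 - 4*F (O(I, F) = -12 + 4*(13 - F) = -12 + (52 - 4*F) = 40 - 4*F)
D(J) = 1/88 (D(J) = 1/(40 - 4*(-12)) = 1/(40 + 48) = 1/88)
D(-39)/(-601517) = (1/88)/(-601517) = (1/88)*(-1/601517) = -1/52933496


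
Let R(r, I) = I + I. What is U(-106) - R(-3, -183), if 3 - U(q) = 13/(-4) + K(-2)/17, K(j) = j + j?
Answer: 25329/68 ≈ 372.49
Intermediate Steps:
K(j) = 2*j
R(r, I) = 2*I
U(q) = 441/68 (U(q) = 3 - (13/(-4) + (2*(-2))/17) = 3 - (13*(-1/4) - 4*1/17) = 3 - (-13/4 - 4/17) = 3 - 1*(-237/68) = 3 + 237/68 = 441/68)
U(-106) - R(-3, -183) = 441/68 - 2*(-183) = 441/68 - 1*(-366) = 441/68 + 366 = 25329/68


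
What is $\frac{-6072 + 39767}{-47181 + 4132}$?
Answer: $- \frac{33695}{43049} \approx -0.78271$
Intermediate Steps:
$\frac{-6072 + 39767}{-47181 + 4132} = \frac{33695}{-43049} = 33695 \left(- \frac{1}{43049}\right) = - \frac{33695}{43049}$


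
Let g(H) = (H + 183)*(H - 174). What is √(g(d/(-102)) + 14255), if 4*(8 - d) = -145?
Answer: I*√325357887/136 ≈ 132.63*I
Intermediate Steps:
d = 177/4 (d = 8 - ¼*(-145) = 8 + 145/4 = 177/4 ≈ 44.250)
g(H) = (-174 + H)*(183 + H) (g(H) = (183 + H)*(-174 + H) = (-174 + H)*(183 + H))
√(g(d/(-102)) + 14255) = √((-31842 + ((177/4)/(-102))² + 9*((177/4)/(-102))) + 14255) = √((-31842 + ((177/4)*(-1/102))² + 9*((177/4)*(-1/102))) + 14255) = √((-31842 + (-59/136)² + 9*(-59/136)) + 14255) = √((-31842 + 3481/18496 - 531/136) + 14255) = √(-589018367/18496 + 14255) = √(-325357887/18496) = I*√325357887/136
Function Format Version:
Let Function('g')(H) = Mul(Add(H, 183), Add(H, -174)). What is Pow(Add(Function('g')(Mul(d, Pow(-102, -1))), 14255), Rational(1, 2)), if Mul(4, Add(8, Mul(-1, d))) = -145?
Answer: Mul(Rational(1, 136), I, Pow(325357887, Rational(1, 2))) ≈ Mul(132.63, I)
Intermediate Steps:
d = Rational(177, 4) (d = Add(8, Mul(Rational(-1, 4), -145)) = Add(8, Rational(145, 4)) = Rational(177, 4) ≈ 44.250)
Function('g')(H) = Mul(Add(-174, H), Add(183, H)) (Function('g')(H) = Mul(Add(183, H), Add(-174, H)) = Mul(Add(-174, H), Add(183, H)))
Pow(Add(Function('g')(Mul(d, Pow(-102, -1))), 14255), Rational(1, 2)) = Pow(Add(Add(-31842, Pow(Mul(Rational(177, 4), Pow(-102, -1)), 2), Mul(9, Mul(Rational(177, 4), Pow(-102, -1)))), 14255), Rational(1, 2)) = Pow(Add(Add(-31842, Pow(Mul(Rational(177, 4), Rational(-1, 102)), 2), Mul(9, Mul(Rational(177, 4), Rational(-1, 102)))), 14255), Rational(1, 2)) = Pow(Add(Add(-31842, Pow(Rational(-59, 136), 2), Mul(9, Rational(-59, 136))), 14255), Rational(1, 2)) = Pow(Add(Add(-31842, Rational(3481, 18496), Rational(-531, 136)), 14255), Rational(1, 2)) = Pow(Add(Rational(-589018367, 18496), 14255), Rational(1, 2)) = Pow(Rational(-325357887, 18496), Rational(1, 2)) = Mul(Rational(1, 136), I, Pow(325357887, Rational(1, 2)))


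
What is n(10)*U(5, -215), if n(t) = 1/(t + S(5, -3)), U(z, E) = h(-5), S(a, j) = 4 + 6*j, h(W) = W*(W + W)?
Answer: -25/2 ≈ -12.500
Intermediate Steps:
h(W) = 2*W² (h(W) = W*(2*W) = 2*W²)
U(z, E) = 50 (U(z, E) = 2*(-5)² = 2*25 = 50)
n(t) = 1/(-14 + t) (n(t) = 1/(t + (4 + 6*(-3))) = 1/(t + (4 - 18)) = 1/(t - 14) = 1/(-14 + t))
n(10)*U(5, -215) = 50/(-14 + 10) = 50/(-4) = -¼*50 = -25/2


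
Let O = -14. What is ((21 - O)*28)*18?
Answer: 17640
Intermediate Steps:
((21 - O)*28)*18 = ((21 - 1*(-14))*28)*18 = ((21 + 14)*28)*18 = (35*28)*18 = 980*18 = 17640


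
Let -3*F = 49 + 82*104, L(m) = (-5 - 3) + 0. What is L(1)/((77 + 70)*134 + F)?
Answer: -8/16839 ≈ -0.00047509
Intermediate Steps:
L(m) = -8 (L(m) = -8 + 0 = -8)
F = -2859 (F = -(49 + 82*104)/3 = -(49 + 8528)/3 = -⅓*8577 = -2859)
L(1)/((77 + 70)*134 + F) = -8/((77 + 70)*134 - 2859) = -8/(147*134 - 2859) = -8/(19698 - 2859) = -8/16839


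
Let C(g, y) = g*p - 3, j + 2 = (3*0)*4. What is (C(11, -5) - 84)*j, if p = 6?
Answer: 42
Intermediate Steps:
j = -2 (j = -2 + (3*0)*4 = -2 + 0*4 = -2 + 0 = -2)
C(g, y) = -3 + 6*g (C(g, y) = g*6 - 3 = 6*g - 3 = -3 + 6*g)
(C(11, -5) - 84)*j = ((-3 + 6*11) - 84)*(-2) = ((-3 + 66) - 84)*(-2) = (63 - 84)*(-2) = -21*(-2) = 42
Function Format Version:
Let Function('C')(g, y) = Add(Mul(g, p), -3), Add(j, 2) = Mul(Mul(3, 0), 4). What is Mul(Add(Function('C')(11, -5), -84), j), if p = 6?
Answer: 42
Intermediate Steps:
j = -2 (j = Add(-2, Mul(Mul(3, 0), 4)) = Add(-2, Mul(0, 4)) = Add(-2, 0) = -2)
Function('C')(g, y) = Add(-3, Mul(6, g)) (Function('C')(g, y) = Add(Mul(g, 6), -3) = Add(Mul(6, g), -3) = Add(-3, Mul(6, g)))
Mul(Add(Function('C')(11, -5), -84), j) = Mul(Add(Add(-3, Mul(6, 11)), -84), -2) = Mul(Add(Add(-3, 66), -84), -2) = Mul(Add(63, -84), -2) = Mul(-21, -2) = 42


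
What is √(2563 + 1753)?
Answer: 2*√1079 ≈ 65.696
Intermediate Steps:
√(2563 + 1753) = √4316 = 2*√1079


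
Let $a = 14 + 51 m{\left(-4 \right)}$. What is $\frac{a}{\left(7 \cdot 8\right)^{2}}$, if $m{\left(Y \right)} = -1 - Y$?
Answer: $\frac{167}{3136} \approx 0.053253$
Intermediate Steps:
$a = 167$ ($a = 14 + 51 \left(-1 - -4\right) = 14 + 51 \left(-1 + 4\right) = 14 + 51 \cdot 3 = 14 + 153 = 167$)
$\frac{a}{\left(7 \cdot 8\right)^{2}} = \frac{167}{\left(7 \cdot 8\right)^{2}} = \frac{167}{56^{2}} = \frac{167}{3136}$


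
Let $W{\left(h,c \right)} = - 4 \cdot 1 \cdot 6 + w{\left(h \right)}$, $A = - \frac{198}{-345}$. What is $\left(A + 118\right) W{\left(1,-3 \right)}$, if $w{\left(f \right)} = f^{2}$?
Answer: $- \frac{13636}{5} \approx -2727.2$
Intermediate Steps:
$A = \frac{66}{115}$ ($A = \left(-198\right) \left(- \frac{1}{345}\right) = \frac{66}{115} \approx 0.57391$)
$W{\left(h,c \right)} = -24 + h^{2}$ ($W{\left(h,c \right)} = - 4 \cdot 1 \cdot 6 + h^{2} = \left(-4\right) 6 + h^{2} = -24 + h^{2}$)
$\left(A + 118\right) W{\left(1,-3 \right)} = \left(\frac{66}{115} + 118\right) \left(-24 + 1^{2}\right) = \frac{13636 \left(-24 + 1\right)}{115} = \frac{13636}{115} \left(-23\right) = - \frac{13636}{5}$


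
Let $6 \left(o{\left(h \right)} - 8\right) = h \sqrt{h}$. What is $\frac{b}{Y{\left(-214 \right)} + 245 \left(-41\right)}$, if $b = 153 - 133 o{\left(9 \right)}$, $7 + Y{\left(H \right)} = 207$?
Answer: $\frac{3019}{19690} \approx 0.15333$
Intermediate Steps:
$Y{\left(H \right)} = 200$ ($Y{\left(H \right)} = -7 + 207 = 200$)
$o{\left(h \right)} = 8 + \frac{h^{\frac{3}{2}}}{6}$ ($o{\left(h \right)} = 8 + \frac{h \sqrt{h}}{6} = 8 + \frac{h^{\frac{3}{2}}}{6}$)
$b = - \frac{3019}{2}$ ($b = 153 - 133 \left(8 + \frac{9^{\frac{3}{2}}}{6}\right) = 153 - 133 \left(8 + \frac{1}{6} \cdot 27\right) = 153 - 133 \left(8 + \frac{9}{2}\right) = 153 - \frac{3325}{2} = - \frac{3019}{2} \approx -1509.5$)
$\frac{b}{Y{\left(-214 \right)} + 245 \left(-41\right)} = - \frac{3019}{2 \left(200 + 245 \left(-41\right)\right)} = - \frac{3019}{2 \left(200 - 10045\right)} = - \frac{3019}{2 \left(-9845\right)} = \left(- \frac{3019}{2}\right) \left(- \frac{1}{9845}\right) = \frac{3019}{19690}$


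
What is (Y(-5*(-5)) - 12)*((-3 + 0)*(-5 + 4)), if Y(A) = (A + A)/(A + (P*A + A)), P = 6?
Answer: -141/4 ≈ -35.250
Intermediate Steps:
Y(A) = 1/4 (Y(A) = (A + A)/(A + (6*A + A)) = (2*A)/(A + 7*A) = (2*A)/((8*A)) = (2*A)*(1/(8*A)) = 1/4)
(Y(-5*(-5)) - 12)*((-3 + 0)*(-5 + 4)) = (1/4 - 12)*((-3 + 0)*(-5 + 4)) = -(-141)*(-1)/4 = -47/4*3 = -141/4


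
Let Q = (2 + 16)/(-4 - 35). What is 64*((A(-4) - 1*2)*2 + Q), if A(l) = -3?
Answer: -8704/13 ≈ -669.54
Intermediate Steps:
Q = -6/13 (Q = 18/(-39) = 18*(-1/39) = -6/13 ≈ -0.46154)
64*((A(-4) - 1*2)*2 + Q) = 64*((-3 - 1*2)*2 - 6/13) = 64*((-3 - 2)*2 - 6/13) = 64*(-5*2 - 6/13) = 64*(-10 - 6/13) = 64*(-136/13) = -8704/13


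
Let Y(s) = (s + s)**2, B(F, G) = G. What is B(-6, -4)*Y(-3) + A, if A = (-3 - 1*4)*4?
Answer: -172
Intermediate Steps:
Y(s) = 4*s**2 (Y(s) = (2*s)**2 = 4*s**2)
A = -28 (A = (-3 - 4)*4 = -7*4 = -28)
B(-6, -4)*Y(-3) + A = -16*(-3)**2 - 28 = -16*9 - 28 = -4*36 - 28 = -144 - 28 = -172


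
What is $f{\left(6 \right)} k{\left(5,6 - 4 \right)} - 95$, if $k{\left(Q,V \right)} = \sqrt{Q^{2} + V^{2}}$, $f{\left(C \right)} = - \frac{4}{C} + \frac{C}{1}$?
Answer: $-95 + \frac{16 \sqrt{29}}{3} \approx -66.279$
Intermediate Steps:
$f{\left(C \right)} = C - \frac{4}{C}$ ($f{\left(C \right)} = - \frac{4}{C} + C 1 = - \frac{4}{C} + C = C - \frac{4}{C}$)
$f{\left(6 \right)} k{\left(5,6 - 4 \right)} - 95 = \left(6 - \frac{4}{6}\right) \sqrt{5^{2} + \left(6 - 4\right)^{2}} - 95 = \left(6 - \frac{2}{3}\right) \sqrt{25 + 2^{2}} - 95 = \left(6 - \frac{2}{3}\right) \sqrt{25 + 4} - 95 = \frac{16 \sqrt{29}}{3} - 95 = -95 + \frac{16 \sqrt{29}}{3}$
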